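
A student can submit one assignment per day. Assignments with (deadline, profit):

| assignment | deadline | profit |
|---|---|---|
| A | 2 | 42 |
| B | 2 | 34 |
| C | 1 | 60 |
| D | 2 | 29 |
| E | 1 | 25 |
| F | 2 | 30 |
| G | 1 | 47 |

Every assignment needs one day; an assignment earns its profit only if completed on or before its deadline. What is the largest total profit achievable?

102

Take jobs in profit order; each goes to the latest open slot no later than its deadline.
Profit order: C=60 G=47 A=42 B=34 F=30 D=29 E=25
Assign: C→slot 1, G skipped, A→slot 2, B skipped, F skipped, D skipped, E skipped.
Slots: [1:C] [2:A]
Profit = 60 + 42 = 102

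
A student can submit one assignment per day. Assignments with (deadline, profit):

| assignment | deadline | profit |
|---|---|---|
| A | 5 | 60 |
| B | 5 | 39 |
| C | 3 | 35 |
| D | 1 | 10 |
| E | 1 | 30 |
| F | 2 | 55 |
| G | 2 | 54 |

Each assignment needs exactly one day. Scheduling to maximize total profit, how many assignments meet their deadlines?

5

Take jobs in profit order; each goes to the latest open slot no later than its deadline.
By profit: A(d5,60), F(d2,55), G(d2,54), B(d5,39), C(d3,35), E(d1,30), D(d1,10)
A→slot 5; F→slot 2; G→slot 1; B→slot 4; C→slot 3; E skipped; D skipped.
5 of 7 scheduled.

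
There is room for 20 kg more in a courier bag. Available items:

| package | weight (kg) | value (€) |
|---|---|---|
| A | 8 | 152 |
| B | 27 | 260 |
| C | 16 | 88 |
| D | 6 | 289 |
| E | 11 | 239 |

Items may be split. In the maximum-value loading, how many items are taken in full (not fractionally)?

Sort by value per unit weight and fill in that order.
Ratios (sorted): D 48.17, E 21.73, A 19.00, B 9.63, C 5.50
take D (6 @ 289); take E (11 @ 239); take 3/8 of A → 57.00. Capacity used 20/20.
2 item(s) taken whole; one partial (take 3/8 of A).

2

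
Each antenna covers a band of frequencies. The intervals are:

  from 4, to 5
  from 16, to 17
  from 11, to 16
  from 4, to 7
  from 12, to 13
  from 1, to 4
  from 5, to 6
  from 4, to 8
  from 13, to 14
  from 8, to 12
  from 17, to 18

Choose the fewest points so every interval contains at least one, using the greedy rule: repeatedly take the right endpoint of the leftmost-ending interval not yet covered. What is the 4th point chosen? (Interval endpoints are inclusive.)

Sort by right endpoint; whenever an interval is uncovered, place a point at its right end.
Sorted: [1,4] [4,5] [5,6] [4,7] [4,8] [8,12] [12,13] [13,14] [11,16] [16,17] [17,18]
{[1,4],[4,5]} hit by 4; {[5,6],[4,7],[4,8]} hit by 6; {[8,12],[12,13]} hit by 12; {[13,14],[11,16]} hit by 14; {[16,17],[17,18]} hit by 17.
Points: 4, 6, 12, 14, 17 (5 total).

14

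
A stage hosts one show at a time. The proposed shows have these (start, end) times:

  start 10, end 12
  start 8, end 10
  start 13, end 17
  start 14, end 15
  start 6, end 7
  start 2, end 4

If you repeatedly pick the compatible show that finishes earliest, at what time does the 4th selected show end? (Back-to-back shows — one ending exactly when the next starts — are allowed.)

Sort by end time and greedily take each interval whose start is ≥ the last chosen end.
By end time: (2,4), (6,7), (8,10), (10,12), (14,15), (13,17).
Pick (2,4); next start ≥ 4 → (6,7); next start ≥ 7 → (8,10); next start ≥ 10 → (10,12); next start ≥ 12 → (14,15).
Selected: (2,4) (6,7) (8,10) (10,12) (14,15)

12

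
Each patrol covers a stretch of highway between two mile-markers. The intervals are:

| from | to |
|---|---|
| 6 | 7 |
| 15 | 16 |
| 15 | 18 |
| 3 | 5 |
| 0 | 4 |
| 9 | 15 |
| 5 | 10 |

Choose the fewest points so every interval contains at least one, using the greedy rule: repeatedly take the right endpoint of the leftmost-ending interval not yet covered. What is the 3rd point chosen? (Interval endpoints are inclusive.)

Process intervals by earliest right end; each time one isn't hit yet, stab at its right endpoint.
By right end: [0,4]  [3,5]  [6,7]  [5,10]  [9,15]  [15,16]  [15,18]
[0,4] uncovered → point at 4; [6,7] uncovered → point at 7; [9,15] uncovered → point at 15.
Points: 4, 7, 15 (3 total).

15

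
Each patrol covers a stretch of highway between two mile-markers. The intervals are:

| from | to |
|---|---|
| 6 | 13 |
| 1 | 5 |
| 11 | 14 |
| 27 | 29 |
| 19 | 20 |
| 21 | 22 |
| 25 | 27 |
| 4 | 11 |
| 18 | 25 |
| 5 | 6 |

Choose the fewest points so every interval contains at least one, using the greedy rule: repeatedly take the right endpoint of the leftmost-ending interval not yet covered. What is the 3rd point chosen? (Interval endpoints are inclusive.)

20

Sort by right endpoint; whenever an interval is uncovered, place a point at its right end.
By right end: [1,5]  [5,6]  [4,11]  [6,13]  [11,14]  [19,20]  [21,22]  [18,25]  [25,27]  [27,29]
[1,5] uncovered → point at 5; [6,13] uncovered → point at 13; [19,20] uncovered → point at 20; [21,22] uncovered → point at 22; [25,27] uncovered → point at 27.
Points: 5, 13, 20, 22, 27 (5 total).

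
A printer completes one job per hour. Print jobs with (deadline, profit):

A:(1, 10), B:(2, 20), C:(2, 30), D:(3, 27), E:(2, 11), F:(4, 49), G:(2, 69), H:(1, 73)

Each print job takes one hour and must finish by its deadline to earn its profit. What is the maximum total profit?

Sort by profit descending; place each in the latest free slot ≤ its deadline.
Profit order: H=73 G=69 F=49 C=30 D=27 B=20 E=11 A=10
Assign: H→slot 1, G→slot 2, F→slot 4, C skipped, D→slot 3, B skipped, E skipped, A skipped.
Slots: [1:H] [2:G] [3:D] [4:F]
Profit = 73 + 69 + 27 + 49 = 218

218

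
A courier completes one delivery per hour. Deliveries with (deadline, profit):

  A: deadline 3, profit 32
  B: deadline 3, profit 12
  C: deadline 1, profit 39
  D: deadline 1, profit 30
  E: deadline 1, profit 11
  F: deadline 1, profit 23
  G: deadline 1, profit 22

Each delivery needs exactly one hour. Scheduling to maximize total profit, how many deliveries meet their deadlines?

Profit order: C=39 A=32 D=30 F=23 G=22 B=12 E=11
Assign: C→slot 1, A→slot 3, D skipped, F skipped, G skipped, B→slot 2, E skipped.
Slots: [1:C] [2:B] [3:A]
3 of 7 scheduled.

3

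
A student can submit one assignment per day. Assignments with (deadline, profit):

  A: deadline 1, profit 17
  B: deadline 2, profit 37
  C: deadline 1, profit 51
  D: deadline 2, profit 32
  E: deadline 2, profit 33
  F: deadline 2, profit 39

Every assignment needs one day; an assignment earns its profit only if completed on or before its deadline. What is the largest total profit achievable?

90

By profit: C(d1,51), F(d2,39), B(d2,37), E(d2,33), D(d2,32), A(d1,17)
C→slot 1; F→slot 2; B skipped; E skipped; D skipped; A skipped.
Profit = 51 + 39 = 90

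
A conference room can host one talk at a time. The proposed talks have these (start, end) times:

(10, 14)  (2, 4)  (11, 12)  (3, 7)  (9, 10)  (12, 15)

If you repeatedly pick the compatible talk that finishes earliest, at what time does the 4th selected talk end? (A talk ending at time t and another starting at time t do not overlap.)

15

Sort by end time and greedily take each interval whose start is ≥ the last chosen end.
By end time: (2,4), (3,7), (9,10), (11,12), (10,14), (12,15).
Pick (2,4); next start ≥ 4 → (9,10); next start ≥ 10 → (11,12); next start ≥ 12 → (12,15).
Selected: (2,4) (9,10) (11,12) (12,15)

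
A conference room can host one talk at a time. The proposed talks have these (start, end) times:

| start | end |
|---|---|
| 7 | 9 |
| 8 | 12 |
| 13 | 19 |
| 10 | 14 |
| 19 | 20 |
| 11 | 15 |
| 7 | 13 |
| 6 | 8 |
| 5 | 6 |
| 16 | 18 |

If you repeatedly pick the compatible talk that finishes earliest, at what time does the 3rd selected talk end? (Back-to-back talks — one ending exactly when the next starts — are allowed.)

12

Order by finish time; keep every interval that doesn't clash with the previous kept one.
By end time: (5,6), (6,8), (7,9), (8,12), (7,13), (10,14), (11,15), (16,18), (13,19), (19,20).
Pick (5,6); next start ≥ 6 → (6,8); next start ≥ 8 → (8,12); next start ≥ 12 → (16,18); next start ≥ 18 → (19,20).
Selected: (5,6) (6,8) (8,12) (16,18) (19,20)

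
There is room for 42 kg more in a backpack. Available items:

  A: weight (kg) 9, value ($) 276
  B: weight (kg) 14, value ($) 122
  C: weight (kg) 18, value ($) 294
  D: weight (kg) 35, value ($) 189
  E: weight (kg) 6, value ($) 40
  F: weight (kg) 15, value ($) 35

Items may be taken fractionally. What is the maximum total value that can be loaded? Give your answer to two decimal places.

698.67

Order: A (276/9=30.67) > C (294/18=16.33) > B (122/14=8.71) > E (40/6=6.67) > D (189/35=5.40) > F (35/15=2.33)
Fill: take A (9 @ 276) → take C (18 @ 294) → take B (14 @ 122) → take 1/6 of E → 6.67; 42/42 used.
Total value = 698.67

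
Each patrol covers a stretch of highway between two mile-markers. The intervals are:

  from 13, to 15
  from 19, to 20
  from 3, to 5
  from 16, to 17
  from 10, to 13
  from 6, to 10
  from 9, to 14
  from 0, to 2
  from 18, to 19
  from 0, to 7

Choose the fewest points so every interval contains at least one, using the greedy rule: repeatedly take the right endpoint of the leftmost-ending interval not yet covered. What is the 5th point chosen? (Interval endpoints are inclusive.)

Sort by right endpoint; whenever an interval is uncovered, place a point at its right end.
By right end: [0,2]  [3,5]  [0,7]  [6,10]  [10,13]  [9,14]  [13,15]  [16,17]  [18,19]  [19,20]
[0,2] uncovered → point at 2; [3,5] uncovered → point at 5; [6,10] uncovered → point at 10; [13,15] uncovered → point at 15; [16,17] uncovered → point at 17; [18,19] uncovered → point at 19.
Points: 2, 5, 10, 15, 17, 19 (6 total).

17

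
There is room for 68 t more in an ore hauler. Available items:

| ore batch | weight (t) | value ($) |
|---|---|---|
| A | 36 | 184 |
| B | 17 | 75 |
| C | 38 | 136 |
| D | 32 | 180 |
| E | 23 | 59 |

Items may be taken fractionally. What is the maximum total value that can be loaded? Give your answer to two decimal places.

364.00

Order: D (180/32=5.62) > A (184/36=5.11) > B (75/17=4.41) > C (136/38=3.58) > E (59/23=2.57)
Fill: take D (32 @ 180) → take A (36 @ 184); 68/68 used.
Total value = 364.00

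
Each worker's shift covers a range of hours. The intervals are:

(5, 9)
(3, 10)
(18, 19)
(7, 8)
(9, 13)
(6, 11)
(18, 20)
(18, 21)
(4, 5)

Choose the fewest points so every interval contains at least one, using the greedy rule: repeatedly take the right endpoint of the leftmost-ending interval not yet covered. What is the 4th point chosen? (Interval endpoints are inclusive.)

By right end: [4,5]  [7,8]  [5,9]  [3,10]  [6,11]  [9,13]  [18,19]  [18,20]  [18,21]
[4,5] uncovered → point at 5; [7,8] uncovered → point at 8; [9,13] uncovered → point at 13; [18,19] uncovered → point at 19.
Points: 5, 8, 13, 19 (4 total).

19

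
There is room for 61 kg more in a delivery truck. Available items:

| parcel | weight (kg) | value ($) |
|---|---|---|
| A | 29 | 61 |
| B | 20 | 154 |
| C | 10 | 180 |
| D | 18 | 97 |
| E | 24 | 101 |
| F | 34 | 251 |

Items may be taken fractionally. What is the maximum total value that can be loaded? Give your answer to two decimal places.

Sort by value per unit weight and fill in that order.
Order: C (180/10=18.00) > B (154/20=7.70) > F (251/34=7.38) > D (97/18=5.39) > E (101/24=4.21) > A (61/29=2.10)
Fill: take C (10 @ 180) → take B (20 @ 154) → take 31/34 of F → 228.85; 61/61 used.
Total value = 562.85

562.85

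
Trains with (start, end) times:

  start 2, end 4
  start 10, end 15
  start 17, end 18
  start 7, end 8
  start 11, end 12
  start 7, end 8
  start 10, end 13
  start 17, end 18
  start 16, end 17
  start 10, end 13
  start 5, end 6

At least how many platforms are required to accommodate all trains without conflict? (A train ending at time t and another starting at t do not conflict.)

4

The answer is the maximum number of intervals overlapping at any instant.
starts: [2, 5, 7, 7, 10, 10, 10, 11, 16, 17, 17]
ends:   [4, 6, 8, 8, 12, 13, 13, 15, 17, 18, 18]
s2→1 e4→0 s5→1 e6→0 s7→1 s7→2 e8→1 e8→0 s10→1 s10→2 s10→3 s11→4  — peak 4.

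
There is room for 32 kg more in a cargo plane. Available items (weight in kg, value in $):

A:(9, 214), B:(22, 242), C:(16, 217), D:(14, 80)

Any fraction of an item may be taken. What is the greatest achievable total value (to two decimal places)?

Ratios (sorted): A 23.78, C 13.56, B 11.00, D 5.71
take A (9 @ 214); take C (16 @ 217); take 7/22 of B → 77.00. Capacity used 32/32.
Total value = 508.00

508.00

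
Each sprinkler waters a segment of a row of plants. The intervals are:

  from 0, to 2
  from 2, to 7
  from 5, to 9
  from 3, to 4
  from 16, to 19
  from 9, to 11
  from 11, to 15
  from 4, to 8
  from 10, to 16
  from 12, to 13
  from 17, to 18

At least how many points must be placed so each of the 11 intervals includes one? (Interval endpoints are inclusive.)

Sorted: [0,2] [3,4] [2,7] [4,8] [5,9] [9,11] [12,13] [11,15] [10,16] [17,18] [16,19]
{[0,2]} hit by 2; {[3,4],[2,7],[4,8]} hit by 4; {[5,9],[9,11]} hit by 9; {[12,13],[11,15],[10,16]} hit by 13; {[17,18],[16,19]} hit by 18.
Points: 2, 4, 9, 13, 18 (5 total).

5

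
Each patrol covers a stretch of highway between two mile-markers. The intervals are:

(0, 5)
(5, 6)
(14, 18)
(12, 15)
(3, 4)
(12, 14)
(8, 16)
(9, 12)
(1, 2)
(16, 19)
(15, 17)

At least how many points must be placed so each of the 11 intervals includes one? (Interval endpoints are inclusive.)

By right end: [1,2]  [3,4]  [0,5]  [5,6]  [9,12]  [12,14]  [12,15]  [8,16]  [15,17]  [14,18]  [16,19]
[1,2] uncovered → point at 2; [3,4] uncovered → point at 4; [5,6] uncovered → point at 6; [9,12] uncovered → point at 12; [15,17] uncovered → point at 17.
Points: 2, 4, 6, 12, 17 (5 total).

5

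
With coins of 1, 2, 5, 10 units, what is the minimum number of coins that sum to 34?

5

34 − 3×10→4 − 2×2→0
Total coins = 3 + 2 = 5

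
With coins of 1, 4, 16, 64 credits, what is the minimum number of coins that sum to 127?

10

127 − 1×64→63 − 3×16→15 − 3×4→3 − 3×1→0
Total coins = 1 + 3 + 3 + 3 = 10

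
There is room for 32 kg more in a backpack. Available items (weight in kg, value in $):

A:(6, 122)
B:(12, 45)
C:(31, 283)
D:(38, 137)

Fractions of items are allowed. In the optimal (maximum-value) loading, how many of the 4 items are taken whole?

Sort by value per unit weight and fill in that order.
Ratios (sorted): A 20.33, C 9.13, B 3.75, D 3.61
take A (6 @ 122); take 26/31 of C → 237.35. Capacity used 32/32.
1 item(s) taken whole; one partial (take 26/31 of C).

1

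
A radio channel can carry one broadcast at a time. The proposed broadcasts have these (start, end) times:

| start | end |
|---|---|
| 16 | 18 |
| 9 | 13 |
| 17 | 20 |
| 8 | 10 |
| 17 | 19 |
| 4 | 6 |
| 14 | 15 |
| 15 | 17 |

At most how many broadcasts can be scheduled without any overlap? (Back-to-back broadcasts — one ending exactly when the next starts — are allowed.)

Order by finish time; keep every interval that doesn't clash with the previous kept one.
By end time: (4,6), (8,10), (9,13), (14,15), (15,17), (16,18), (17,19), (17,20).
Pick (4,6); next start ≥ 6 → (8,10); next start ≥ 10 → (14,15); next start ≥ 15 → (15,17); next start ≥ 17 → (17,19).
Selected 5 broadcasts.

5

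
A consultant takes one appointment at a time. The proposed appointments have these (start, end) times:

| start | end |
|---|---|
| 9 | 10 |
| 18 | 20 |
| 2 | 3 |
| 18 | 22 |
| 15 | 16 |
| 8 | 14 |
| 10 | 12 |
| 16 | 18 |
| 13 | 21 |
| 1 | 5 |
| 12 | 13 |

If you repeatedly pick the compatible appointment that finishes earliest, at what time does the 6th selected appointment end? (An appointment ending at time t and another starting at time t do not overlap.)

Sort by end time and greedily take each interval whose start is ≥ the last chosen end.
Sorted by end: (2,3)  (1,5)  (9,10)  (10,12)  (12,13)  (8,14)  (15,16)  (16,18)  (18,20)  (13,21)  (18,22)
take (2,3); take (9,10); take (10,12); take (12,13); skip (8,14); take (15,16); take (16,18); take (18,20); skip (13,21).
Selected: (2,3) (9,10) (10,12) (12,13) (15,16) (16,18) (18,20)

18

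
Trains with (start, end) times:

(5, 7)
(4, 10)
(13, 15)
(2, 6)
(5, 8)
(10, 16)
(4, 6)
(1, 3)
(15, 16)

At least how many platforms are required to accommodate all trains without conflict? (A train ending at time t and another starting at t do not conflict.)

5

The answer is the maximum number of intervals overlapping at any instant.
starts: [1, 2, 4, 4, 5, 5, 10, 13, 15]
ends:   [3, 6, 6, 7, 8, 10, 15, 16, 16]
s1→1 s2→2 e3→1 s4→2 s4→3 s5→4 s5→5  — peak 5.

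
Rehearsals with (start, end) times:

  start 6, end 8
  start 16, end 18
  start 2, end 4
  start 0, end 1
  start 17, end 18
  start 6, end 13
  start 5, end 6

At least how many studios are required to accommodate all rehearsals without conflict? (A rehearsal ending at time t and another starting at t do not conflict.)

2

starts: [0, 2, 5, 6, 6, 16, 17]
ends:   [1, 4, 6, 8, 13, 18, 18]
s0→1 e1→0 s2→1 e4→0 s5→1 e6→0 s6→1 s6→2  — peak 2.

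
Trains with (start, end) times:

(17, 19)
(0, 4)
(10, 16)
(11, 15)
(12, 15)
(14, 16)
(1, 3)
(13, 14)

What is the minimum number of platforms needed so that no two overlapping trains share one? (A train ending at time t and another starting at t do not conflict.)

4

The answer is the maximum number of intervals overlapping at any instant.
starts: [0, 1, 10, 11, 12, 13, 14, 17]
ends:   [3, 4, 14, 15, 15, 16, 16, 19]
s0→1 s1→2 e3→1 e4→0 s10→1 s11→2 s12→3 s13→4  — peak 4.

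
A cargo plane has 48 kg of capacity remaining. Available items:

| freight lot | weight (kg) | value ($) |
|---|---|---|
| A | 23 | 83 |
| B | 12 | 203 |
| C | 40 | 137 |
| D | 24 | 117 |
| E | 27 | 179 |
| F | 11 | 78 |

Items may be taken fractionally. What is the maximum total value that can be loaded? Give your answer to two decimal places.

446.74

Greedy by value/weight ratio, highest first.
Order: B (203/12=16.92) > F (78/11=7.09) > E (179/27=6.63) > D (117/24=4.88) > A (83/23=3.61) > C (137/40=3.42)
Fill: take B (12 @ 203) → take F (11 @ 78) → take 25/27 of E → 165.74; 48/48 used.
Total value = 446.74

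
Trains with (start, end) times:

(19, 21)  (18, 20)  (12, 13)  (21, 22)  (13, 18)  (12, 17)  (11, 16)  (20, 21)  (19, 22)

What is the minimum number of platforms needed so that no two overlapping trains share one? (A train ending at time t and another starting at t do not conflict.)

3

The answer is the maximum number of intervals overlapping at any instant.
starts: [11, 12, 12, 13, 18, 19, 19, 20, 21]
ends:   [13, 16, 17, 18, 20, 21, 21, 22, 22]
s11→1 s12→2 s12→3  — peak 3.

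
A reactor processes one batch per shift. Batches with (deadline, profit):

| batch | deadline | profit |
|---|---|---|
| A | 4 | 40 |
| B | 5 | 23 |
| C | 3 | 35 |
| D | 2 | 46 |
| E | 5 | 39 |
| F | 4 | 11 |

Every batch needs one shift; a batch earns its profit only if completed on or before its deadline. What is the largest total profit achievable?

Take jobs in profit order; each goes to the latest open slot no later than its deadline.
Profit order: D=46 A=40 E=39 C=35 B=23 F=11
Assign: D→slot 2, A→slot 4, E→slot 5, C→slot 3, B→slot 1, F skipped.
Slots: [1:B] [2:D] [3:C] [4:A] [5:E]
Profit = 23 + 46 + 35 + 40 + 39 = 183

183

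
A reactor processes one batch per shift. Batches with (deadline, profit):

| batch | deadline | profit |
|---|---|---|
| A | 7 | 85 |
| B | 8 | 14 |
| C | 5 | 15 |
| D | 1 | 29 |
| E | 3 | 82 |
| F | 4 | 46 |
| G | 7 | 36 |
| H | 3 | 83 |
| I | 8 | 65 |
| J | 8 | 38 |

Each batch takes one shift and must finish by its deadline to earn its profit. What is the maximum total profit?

464

Sort by profit descending; place each in the latest free slot ≤ its deadline.
By profit: A(d7,85), H(d3,83), E(d3,82), I(d8,65), F(d4,46), J(d8,38), G(d7,36), D(d1,29), C(d5,15), B(d8,14)
A→slot 7; H→slot 3; E→slot 2; I→slot 8; F→slot 4; J→slot 6; G→slot 5; D→slot 1; C skipped; B skipped.
Profit = 29 + 82 + 83 + 46 + 36 + 38 + 85 + 65 = 464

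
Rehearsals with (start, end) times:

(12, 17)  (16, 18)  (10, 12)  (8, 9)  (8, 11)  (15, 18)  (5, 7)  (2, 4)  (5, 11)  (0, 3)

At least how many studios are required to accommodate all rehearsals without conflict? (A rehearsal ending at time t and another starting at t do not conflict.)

3

Count concurrent intervals with a sweep; the peak is the room count.
starts: [0, 2, 5, 5, 8, 8, 10, 12, 15, 16]
ends:   [3, 4, 7, 9, 11, 11, 12, 17, 18, 18]
s0→1 s2→2 e3→1 e4→0 s5→1 s5→2 e7→1 s8→2 s8→3  — peak 3.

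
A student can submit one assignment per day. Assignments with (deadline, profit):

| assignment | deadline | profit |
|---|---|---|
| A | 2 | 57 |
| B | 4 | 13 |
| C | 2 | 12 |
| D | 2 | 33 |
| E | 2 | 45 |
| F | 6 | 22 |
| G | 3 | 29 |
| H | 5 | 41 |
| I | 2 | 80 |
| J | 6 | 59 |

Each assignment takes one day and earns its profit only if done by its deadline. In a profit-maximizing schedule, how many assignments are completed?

6

Profit order: I=80 J=59 A=57 E=45 H=41 D=33 G=29 F=22 B=13 C=12
Assign: I→slot 2, J→slot 6, A→slot 1, E skipped, H→slot 5, D skipped, G→slot 3, F→slot 4, B skipped, C skipped.
Slots: [1:A] [2:I] [3:G] [4:F] [5:H] [6:J]
6 of 10 scheduled.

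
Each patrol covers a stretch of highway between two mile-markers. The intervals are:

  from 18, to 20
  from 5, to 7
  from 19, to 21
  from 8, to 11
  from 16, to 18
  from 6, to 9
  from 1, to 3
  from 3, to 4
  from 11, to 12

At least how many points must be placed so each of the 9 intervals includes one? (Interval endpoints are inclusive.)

Sort by right endpoint; whenever an interval is uncovered, place a point at its right end.
Sorted: [1,3] [3,4] [5,7] [6,9] [8,11] [11,12] [16,18] [18,20] [19,21]
{[1,3],[3,4]} hit by 3; {[5,7],[6,9]} hit by 7; {[8,11],[11,12]} hit by 11; {[16,18],[18,20]} hit by 18; {[19,21]} hit by 21.
Points: 3, 7, 11, 18, 21 (5 total).

5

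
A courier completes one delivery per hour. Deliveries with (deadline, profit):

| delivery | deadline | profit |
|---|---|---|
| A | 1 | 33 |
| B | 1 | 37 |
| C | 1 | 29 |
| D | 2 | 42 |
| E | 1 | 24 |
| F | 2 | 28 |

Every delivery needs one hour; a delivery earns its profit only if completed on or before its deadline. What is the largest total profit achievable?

79

Sort by profit descending; place each in the latest free slot ≤ its deadline.
Profit order: D=42 B=37 A=33 C=29 F=28 E=24
Assign: D→slot 2, B→slot 1, A skipped, C skipped, F skipped, E skipped.
Slots: [1:B] [2:D]
Profit = 37 + 42 = 79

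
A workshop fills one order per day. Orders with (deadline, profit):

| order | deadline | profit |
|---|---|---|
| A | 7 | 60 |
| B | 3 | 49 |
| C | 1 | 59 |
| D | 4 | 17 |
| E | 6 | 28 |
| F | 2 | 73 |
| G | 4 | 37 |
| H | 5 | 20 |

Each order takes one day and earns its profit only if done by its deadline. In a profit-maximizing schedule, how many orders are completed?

7

Profit order: F=73 A=60 C=59 B=49 G=37 E=28 H=20 D=17
Assign: F→slot 2, A→slot 7, C→slot 1, B→slot 3, G→slot 4, E→slot 6, H→slot 5, D skipped.
Slots: [1:C] [2:F] [3:B] [4:G] [5:H] [6:E] [7:A]
7 of 8 scheduled.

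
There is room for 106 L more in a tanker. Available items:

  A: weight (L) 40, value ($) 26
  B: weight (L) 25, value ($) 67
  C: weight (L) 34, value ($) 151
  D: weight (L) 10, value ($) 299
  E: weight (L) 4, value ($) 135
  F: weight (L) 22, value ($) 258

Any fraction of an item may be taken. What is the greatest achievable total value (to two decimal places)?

Sort by value per unit weight and fill in that order.
Ratios (sorted): E 33.75, D 29.90, F 11.73, C 4.44, B 2.68, A 0.65
take E (4 @ 135); take D (10 @ 299); take F (22 @ 258); take C (34 @ 151); take B (25 @ 67); take 11/40 of A → 7.15. Capacity used 106/106.
Total value = 917.15

917.15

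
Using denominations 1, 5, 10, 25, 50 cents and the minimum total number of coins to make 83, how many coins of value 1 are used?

83 = 1×50 + 1×25 + 1×5 + 3×1
Count of 1: 3

3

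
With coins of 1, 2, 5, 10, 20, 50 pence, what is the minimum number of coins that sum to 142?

5

Use the largest denomination that fits, subtract, and repeat.
142 − 2×50→42 − 2×20→2 − 1×2→0
Total coins = 2 + 2 + 1 = 5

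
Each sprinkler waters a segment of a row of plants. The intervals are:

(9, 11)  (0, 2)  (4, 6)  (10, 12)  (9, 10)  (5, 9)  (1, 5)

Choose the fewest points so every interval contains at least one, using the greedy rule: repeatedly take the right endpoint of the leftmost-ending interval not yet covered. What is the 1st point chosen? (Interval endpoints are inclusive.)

2

Process intervals by earliest right end; each time one isn't hit yet, stab at its right endpoint.
By right end: [0,2]  [1,5]  [4,6]  [5,9]  [9,10]  [9,11]  [10,12]
[0,2] uncovered → point at 2; [4,6] uncovered → point at 6; [9,10] uncovered → point at 10.
Points: 2, 6, 10 (3 total).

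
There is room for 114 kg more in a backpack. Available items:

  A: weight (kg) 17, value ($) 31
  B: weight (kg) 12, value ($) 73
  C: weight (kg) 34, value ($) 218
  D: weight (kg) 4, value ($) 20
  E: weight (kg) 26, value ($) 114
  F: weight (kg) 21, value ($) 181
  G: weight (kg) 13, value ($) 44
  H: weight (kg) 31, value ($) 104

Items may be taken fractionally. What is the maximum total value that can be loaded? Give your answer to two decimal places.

Sort by value per unit weight and fill in that order.
Order: F (181/21=8.62) > C (218/34=6.41) > B (73/12=6.08) > D (20/4=5.00) > E (114/26=4.38) > G (44/13=3.38) > H (104/31=3.35) > A (31/17=1.82)
Fill: take F (21 @ 181) → take C (34 @ 218) → take B (12 @ 73) → take D (4 @ 20) → take E (26 @ 114) → take G (13 @ 44) → take 4/31 of H → 13.42; 114/114 used.
Total value = 663.42

663.42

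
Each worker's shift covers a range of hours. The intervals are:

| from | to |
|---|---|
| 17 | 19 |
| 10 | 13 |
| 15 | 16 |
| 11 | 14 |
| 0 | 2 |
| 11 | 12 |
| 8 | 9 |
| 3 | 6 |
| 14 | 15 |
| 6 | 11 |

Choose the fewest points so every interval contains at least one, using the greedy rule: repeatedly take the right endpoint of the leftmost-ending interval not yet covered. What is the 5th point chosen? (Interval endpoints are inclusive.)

Process intervals by earliest right end; each time one isn't hit yet, stab at its right endpoint.
By right end: [0,2]  [3,6]  [8,9]  [6,11]  [11,12]  [10,13]  [11,14]  [14,15]  [15,16]  [17,19]
[0,2] uncovered → point at 2; [3,6] uncovered → point at 6; [8,9] uncovered → point at 9; [11,12] uncovered → point at 12; [14,15] uncovered → point at 15; [17,19] uncovered → point at 19.
Points: 2, 6, 9, 12, 15, 19 (6 total).

15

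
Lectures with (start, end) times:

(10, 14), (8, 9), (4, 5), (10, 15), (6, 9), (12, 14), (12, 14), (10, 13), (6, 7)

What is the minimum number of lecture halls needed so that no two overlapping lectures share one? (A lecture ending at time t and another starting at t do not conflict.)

The answer is the maximum number of intervals overlapping at any instant.
Events (time:±→running): 4:+→1 5:-→0 6:+→1 6:+→2 7:-→1 8:+→2 9:-→1 9:-→0 10:+→1 10:+→2 10:+→3 12:+→4 12:+→5 … peak 5.

5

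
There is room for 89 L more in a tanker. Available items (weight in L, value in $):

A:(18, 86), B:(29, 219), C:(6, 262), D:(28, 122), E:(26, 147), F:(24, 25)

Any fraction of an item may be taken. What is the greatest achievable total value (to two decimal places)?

757.57

Order: C (262/6=43.67) > B (219/29=7.55) > E (147/26=5.65) > A (86/18=4.78) > D (122/28=4.36) > F (25/24=1.04)
Fill: take C (6 @ 262) → take B (29 @ 219) → take E (26 @ 147) → take A (18 @ 86) → take 10/28 of D → 43.57; 89/89 used.
Total value = 757.57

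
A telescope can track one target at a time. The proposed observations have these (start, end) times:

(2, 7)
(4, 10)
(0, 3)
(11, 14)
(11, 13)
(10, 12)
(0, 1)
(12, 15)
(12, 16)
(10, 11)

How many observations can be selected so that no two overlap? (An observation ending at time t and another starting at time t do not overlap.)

Sorted by end: (0,1)  (0,3)  (2,7)  (4,10)  (10,11)  (10,12)  (11,13)  (11,14)  (12,15)  (12,16)
take (0,1); take (2,7); take (10,11); skip (10,12); take (11,13); skip (12,16).
Selected 4 observations.

4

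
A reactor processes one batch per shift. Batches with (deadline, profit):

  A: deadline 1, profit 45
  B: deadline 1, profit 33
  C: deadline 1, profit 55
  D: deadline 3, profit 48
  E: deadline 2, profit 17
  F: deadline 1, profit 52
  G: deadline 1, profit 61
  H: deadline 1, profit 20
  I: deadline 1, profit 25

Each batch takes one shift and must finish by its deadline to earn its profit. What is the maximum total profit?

126

Take jobs in profit order; each goes to the latest open slot no later than its deadline.
Profit order: G=61 C=55 F=52 D=48 A=45 B=33 I=25 H=20 E=17
Assign: G→slot 1, C skipped, F skipped, D→slot 3, A skipped, B skipped, I skipped, H skipped, E→slot 2.
Slots: [1:G] [2:E] [3:D]
Profit = 61 + 17 + 48 = 126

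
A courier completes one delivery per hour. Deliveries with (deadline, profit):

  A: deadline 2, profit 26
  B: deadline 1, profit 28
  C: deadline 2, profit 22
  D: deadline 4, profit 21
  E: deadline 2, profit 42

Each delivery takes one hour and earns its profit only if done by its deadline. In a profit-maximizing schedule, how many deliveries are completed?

3

Sort by profit descending; place each in the latest free slot ≤ its deadline.
By profit: E(d2,42), B(d1,28), A(d2,26), C(d2,22), D(d4,21)
E→slot 2; B→slot 1; A skipped; C skipped; D→slot 4.
3 of 5 scheduled.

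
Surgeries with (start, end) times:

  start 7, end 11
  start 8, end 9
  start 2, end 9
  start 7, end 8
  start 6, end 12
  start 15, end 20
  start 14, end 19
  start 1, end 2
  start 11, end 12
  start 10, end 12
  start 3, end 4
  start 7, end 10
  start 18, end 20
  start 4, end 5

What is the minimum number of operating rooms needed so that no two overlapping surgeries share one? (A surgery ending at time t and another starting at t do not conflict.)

5

The answer is the maximum number of intervals overlapping at any instant.
starts: [1, 2, 3, 4, 6, 7, 7, 7, 8, 10, 11, 14, 15, 18]
ends:   [2, 4, 5, 8, 9, 9, 10, 11, 12, 12, 12, 19, 20, 20]
s1→1 e2→0 s2→1 s3→2 e4→1 s4→2 e5→1 s6→2 s7→3 s7→4 s7→5  — peak 5.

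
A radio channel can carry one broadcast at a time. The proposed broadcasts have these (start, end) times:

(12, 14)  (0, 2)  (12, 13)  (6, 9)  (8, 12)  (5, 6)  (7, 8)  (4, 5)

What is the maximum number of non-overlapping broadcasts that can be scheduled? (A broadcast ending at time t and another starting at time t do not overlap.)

6

Greedy by earliest finish: after sorting by end time, pick each interval compatible with the last pick.
Sorted by end: (0,2)  (4,5)  (5,6)  (7,8)  (6,9)  (8,12)  (12,13)  (12,14)
take (0,2); take (4,5); take (5,6); take (7,8); skip (6,9); take (8,12); take (12,13); skip (12,14).
Selected 6 broadcasts.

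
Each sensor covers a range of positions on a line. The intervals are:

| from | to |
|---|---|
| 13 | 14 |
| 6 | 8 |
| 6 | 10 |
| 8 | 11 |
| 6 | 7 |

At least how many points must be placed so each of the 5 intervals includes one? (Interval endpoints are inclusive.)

3

Process intervals by earliest right end; each time one isn't hit yet, stab at its right endpoint.
By right end: [6,7]  [6,8]  [6,10]  [8,11]  [13,14]
[6,7] uncovered → point at 7; [8,11] uncovered → point at 11; [13,14] uncovered → point at 14.
Points: 7, 11, 14 (3 total).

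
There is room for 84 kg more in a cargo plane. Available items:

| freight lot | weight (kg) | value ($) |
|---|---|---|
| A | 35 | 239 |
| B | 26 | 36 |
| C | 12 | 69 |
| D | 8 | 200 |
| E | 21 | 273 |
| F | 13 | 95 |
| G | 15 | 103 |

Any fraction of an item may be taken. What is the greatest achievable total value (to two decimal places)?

Order: D (200/8=25.00) > E (273/21=13.00) > F (95/13=7.31) > G (103/15=6.87) > A (239/35=6.83) > C (69/12=5.75) > B (36/26=1.38)
Fill: take D (8 @ 200) → take E (21 @ 273) → take F (13 @ 95) → take G (15 @ 103) → take 27/35 of A → 184.37; 84/84 used.
Total value = 855.37

855.37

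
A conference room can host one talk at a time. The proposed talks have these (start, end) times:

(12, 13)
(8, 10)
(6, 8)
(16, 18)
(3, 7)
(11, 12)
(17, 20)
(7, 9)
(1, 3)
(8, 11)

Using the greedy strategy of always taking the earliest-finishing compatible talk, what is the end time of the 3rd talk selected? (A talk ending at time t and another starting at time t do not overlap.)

9

Order by finish time; keep every interval that doesn't clash with the previous kept one.
Sorted by end: (1,3)  (3,7)  (6,8)  (7,9)  (8,10)  (8,11)  (11,12)  (12,13)  (16,18)  (17,20)
take (1,3); take (3,7); take (7,9); take (11,12); take (12,13); take (16,18); skip (17,20).
Selected: (1,3) (3,7) (7,9) (11,12) (12,13) (16,18)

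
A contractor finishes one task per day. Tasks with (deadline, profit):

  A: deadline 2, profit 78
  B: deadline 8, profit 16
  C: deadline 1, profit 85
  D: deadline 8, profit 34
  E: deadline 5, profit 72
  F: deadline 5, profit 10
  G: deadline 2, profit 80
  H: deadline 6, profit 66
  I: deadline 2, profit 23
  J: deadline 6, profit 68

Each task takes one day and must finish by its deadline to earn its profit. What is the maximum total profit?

431

By profit: C(d1,85), G(d2,80), A(d2,78), E(d5,72), J(d6,68), H(d6,66), D(d8,34), I(d2,23), B(d8,16), F(d5,10)
C→slot 1; G→slot 2; A skipped; E→slot 5; J→slot 6; H→slot 4; D→slot 8; I skipped; B→slot 7; F→slot 3.
Profit = 85 + 80 + 10 + 66 + 72 + 68 + 16 + 34 = 431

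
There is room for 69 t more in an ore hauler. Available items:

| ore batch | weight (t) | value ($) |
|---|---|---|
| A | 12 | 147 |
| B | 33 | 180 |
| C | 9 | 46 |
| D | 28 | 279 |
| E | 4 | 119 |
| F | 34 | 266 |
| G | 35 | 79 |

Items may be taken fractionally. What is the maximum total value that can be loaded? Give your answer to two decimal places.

740.59

Greedy by value/weight ratio, highest first.
Order: E (119/4=29.75) > A (147/12=12.25) > D (279/28=9.96) > F (266/34=7.82) > B (180/33=5.45) > C (46/9=5.11) > G (79/35=2.26)
Fill: take E (4 @ 119) → take A (12 @ 147) → take D (28 @ 279) → take 25/34 of F → 195.59; 69/69 used.
Total value = 740.59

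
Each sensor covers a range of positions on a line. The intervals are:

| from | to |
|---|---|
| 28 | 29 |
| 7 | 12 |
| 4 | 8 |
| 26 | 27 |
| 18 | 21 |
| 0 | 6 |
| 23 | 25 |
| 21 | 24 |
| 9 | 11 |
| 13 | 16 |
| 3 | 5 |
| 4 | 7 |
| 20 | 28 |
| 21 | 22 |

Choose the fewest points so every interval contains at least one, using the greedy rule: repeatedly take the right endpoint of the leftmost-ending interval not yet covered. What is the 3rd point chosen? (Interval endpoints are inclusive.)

16

Sorted: [3,5] [0,6] [4,7] [4,8] [9,11] [7,12] [13,16] [18,21] [21,22] [21,24] [23,25] [26,27] [20,28] [28,29]
{[3,5],[0,6],[4,7],[4,8]} hit by 5; {[9,11],[7,12]} hit by 11; {[13,16]} hit by 16; {[18,21],[21,22],[21,24]} hit by 21; {[23,25]} hit by 25; {[26,27],[20,28]} hit by 27; {[28,29]} hit by 29.
Points: 5, 11, 16, 21, 25, 27, 29 (7 total).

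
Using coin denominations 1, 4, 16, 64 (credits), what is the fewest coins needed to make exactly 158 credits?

158 = 2×64 + 1×16 + 3×4 + 2×1
Total coins = 2 + 1 + 3 + 2 = 8

8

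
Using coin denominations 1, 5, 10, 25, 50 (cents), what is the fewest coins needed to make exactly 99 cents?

Greedy: take as many of the largest coin as possible, then repeat with the remainder.
99 − 1×50→49 − 1×25→24 − 2×10→4 − 4×1→0
Total coins = 1 + 1 + 2 + 4 = 8

8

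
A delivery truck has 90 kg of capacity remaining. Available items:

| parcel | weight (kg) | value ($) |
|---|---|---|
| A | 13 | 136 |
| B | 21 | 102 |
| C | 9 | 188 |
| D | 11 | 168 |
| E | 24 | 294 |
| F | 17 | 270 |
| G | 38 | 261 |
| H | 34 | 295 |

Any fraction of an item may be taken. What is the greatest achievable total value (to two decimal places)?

1194.82

Greedy by value/weight ratio, highest first.
Ratios (sorted): C 20.89, F 15.88, D 15.27, E 12.25, A 10.46, H 8.68, G 6.87, B 4.86
take C (9 @ 188); take F (17 @ 270); take D (11 @ 168); take E (24 @ 294); take A (13 @ 136); take 16/34 of H → 138.82. Capacity used 90/90.
Total value = 1194.82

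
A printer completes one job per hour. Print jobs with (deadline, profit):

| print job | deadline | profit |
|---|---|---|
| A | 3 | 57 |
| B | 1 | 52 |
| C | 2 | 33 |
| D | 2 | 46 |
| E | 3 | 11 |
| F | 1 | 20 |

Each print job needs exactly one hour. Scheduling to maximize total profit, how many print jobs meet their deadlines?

3

Profit order: A=57 B=52 D=46 C=33 F=20 E=11
Assign: A→slot 3, B→slot 1, D→slot 2, C skipped, F skipped, E skipped.
Slots: [1:B] [2:D] [3:A]
3 of 6 scheduled.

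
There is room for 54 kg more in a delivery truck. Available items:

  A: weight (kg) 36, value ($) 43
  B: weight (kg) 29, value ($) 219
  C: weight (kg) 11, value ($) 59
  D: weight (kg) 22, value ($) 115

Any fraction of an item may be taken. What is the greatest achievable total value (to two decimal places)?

Greedy by value/weight ratio, highest first.
Order: B (219/29=7.55) > C (59/11=5.36) > D (115/22=5.23) > A (43/36=1.19)
Fill: take B (29 @ 219) → take C (11 @ 59) → take 14/22 of D → 73.18; 54/54 used.
Total value = 351.18

351.18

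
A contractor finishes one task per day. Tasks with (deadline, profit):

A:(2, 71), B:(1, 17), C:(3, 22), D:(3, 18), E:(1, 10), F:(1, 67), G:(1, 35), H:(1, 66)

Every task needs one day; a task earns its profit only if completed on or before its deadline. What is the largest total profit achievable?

Profit order: A=71 F=67 H=66 G=35 C=22 D=18 B=17 E=10
Assign: A→slot 2, F→slot 1, H skipped, G skipped, C→slot 3, D skipped, B skipped, E skipped.
Slots: [1:F] [2:A] [3:C]
Profit = 67 + 71 + 22 = 160

160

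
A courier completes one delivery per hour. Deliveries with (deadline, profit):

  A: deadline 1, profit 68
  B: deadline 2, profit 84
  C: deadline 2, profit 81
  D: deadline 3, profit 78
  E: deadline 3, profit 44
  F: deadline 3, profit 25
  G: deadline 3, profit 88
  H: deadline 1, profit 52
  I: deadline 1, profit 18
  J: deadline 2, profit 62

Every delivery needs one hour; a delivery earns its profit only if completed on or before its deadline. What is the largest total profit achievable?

Sort by profit descending; place each in the latest free slot ≤ its deadline.
Profit order: G=88 B=84 C=81 D=78 A=68 J=62 H=52 E=44 F=25 I=18
Assign: G→slot 3, B→slot 2, C→slot 1, D skipped, A skipped, J skipped, H skipped, E skipped, F skipped, I skipped.
Slots: [1:C] [2:B] [3:G]
Profit = 81 + 84 + 88 = 253

253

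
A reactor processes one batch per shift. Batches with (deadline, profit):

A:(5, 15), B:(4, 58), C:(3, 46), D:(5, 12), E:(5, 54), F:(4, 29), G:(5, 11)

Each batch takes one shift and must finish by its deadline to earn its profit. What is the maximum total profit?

Take jobs in profit order; each goes to the latest open slot no later than its deadline.
Profit order: B=58 E=54 C=46 F=29 A=15 D=12 G=11
Assign: B→slot 4, E→slot 5, C→slot 3, F→slot 2, A→slot 1, D skipped, G skipped.
Slots: [1:A] [2:F] [3:C] [4:B] [5:E]
Profit = 15 + 29 + 46 + 58 + 54 = 202

202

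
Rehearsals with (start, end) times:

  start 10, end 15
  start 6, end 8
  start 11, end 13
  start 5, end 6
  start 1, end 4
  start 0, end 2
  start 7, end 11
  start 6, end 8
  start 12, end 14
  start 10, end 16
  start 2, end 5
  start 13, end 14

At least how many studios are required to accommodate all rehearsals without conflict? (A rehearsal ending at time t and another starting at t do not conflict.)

The answer is the maximum number of intervals overlapping at any instant.
Events (time:±→running): 0:+→1 1:+→2 2:-→1 2:+→2 4:-→1 5:-→0 5:+→1 6:-→0 6:+→1 6:+→2 7:+→3 8:-→2 8:-→1 10:+→2 10:+→3 11:-→2 11:+→3 12:+→4 … peak 4.

4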